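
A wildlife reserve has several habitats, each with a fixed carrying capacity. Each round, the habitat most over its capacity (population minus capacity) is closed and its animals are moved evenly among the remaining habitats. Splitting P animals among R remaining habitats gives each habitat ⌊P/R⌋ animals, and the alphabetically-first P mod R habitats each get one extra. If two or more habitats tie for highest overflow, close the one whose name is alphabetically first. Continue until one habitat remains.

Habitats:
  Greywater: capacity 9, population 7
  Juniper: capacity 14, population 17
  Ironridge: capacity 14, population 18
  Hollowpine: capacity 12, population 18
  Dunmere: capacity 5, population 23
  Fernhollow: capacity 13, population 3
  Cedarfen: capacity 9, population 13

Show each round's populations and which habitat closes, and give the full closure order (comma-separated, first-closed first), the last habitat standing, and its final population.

Closure order: Dunmere, Hollowpine, Cedarfen, Ironridge, Juniper, Greywater
Last habitat: Fernhollow with 99 animals

Round 1: Cedarfen=13 Dunmere=23 Fernhollow=3 Greywater=7 Hollowpine=18 Ironridge=18 Juniper=17 → close Dunmere (overflow 18)
  23÷6 = 3 each, +1 to first 5
Round 2: Cedarfen=17 Fernhollow=7 Greywater=11 Hollowpine=22 Ironridge=22 Juniper=20 → close Hollowpine (overflow 10)
  22÷5 = 4 each, +1 to first 2
Round 3: Cedarfen=22 Fernhollow=12 Greywater=15 Ironridge=26 Juniper=24 → close Cedarfen (overflow 13)
  22÷4 = 5 each, +1 to first 2
Round 4: Fernhollow=18 Greywater=21 Ironridge=31 Juniper=29 → close Ironridge (overflow 17)
  31÷3 = 10 each, +1 to first 1
Round 5: Fernhollow=29 Greywater=31 Juniper=39 → close Juniper (overflow 25)
  39÷2 = 19 each, +1 to first 1
Round 6: Fernhollow=49 Greywater=50 → close Greywater (overflow 41)
  50÷1 = 50 each, +1 to first 0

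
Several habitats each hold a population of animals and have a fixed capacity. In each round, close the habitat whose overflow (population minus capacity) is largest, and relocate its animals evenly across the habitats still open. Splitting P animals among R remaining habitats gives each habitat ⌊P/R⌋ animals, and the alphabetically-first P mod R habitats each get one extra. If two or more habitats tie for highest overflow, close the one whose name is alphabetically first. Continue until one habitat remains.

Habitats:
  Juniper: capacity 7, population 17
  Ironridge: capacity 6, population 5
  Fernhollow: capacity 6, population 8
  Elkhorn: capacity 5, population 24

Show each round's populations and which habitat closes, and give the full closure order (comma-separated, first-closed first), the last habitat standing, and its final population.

Round 1: Elkhorn=24 Fernhollow=8 Ironridge=5 Juniper=17 → close Elkhorn (overflow 19)
  24÷3 = 8 each, +1 to first 0
Round 2: Fernhollow=16 Ironridge=13 Juniper=25 → close Juniper (overflow 18)
  25÷2 = 12 each, +1 to first 1
Round 3: Fernhollow=29 Ironridge=25 → close Fernhollow (overflow 23)
  29÷1 = 29 each, +1 to first 0

Closure order: Elkhorn, Juniper, Fernhollow
Last habitat: Ironridge with 54 animals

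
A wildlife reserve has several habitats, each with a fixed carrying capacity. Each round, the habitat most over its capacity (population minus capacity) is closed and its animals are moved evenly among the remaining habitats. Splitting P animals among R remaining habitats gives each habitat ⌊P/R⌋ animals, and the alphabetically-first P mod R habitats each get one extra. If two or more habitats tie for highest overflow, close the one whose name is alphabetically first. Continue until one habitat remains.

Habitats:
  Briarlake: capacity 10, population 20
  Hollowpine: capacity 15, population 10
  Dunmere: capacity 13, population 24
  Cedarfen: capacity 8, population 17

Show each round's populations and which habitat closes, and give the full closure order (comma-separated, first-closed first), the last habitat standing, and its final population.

Round 1: Briarlake=20 Cedarfen=17 Dunmere=24 Hollowpine=10 → close Dunmere (overflow 11)
  24÷3 = 8 each, +1 to first 0
Round 2: Briarlake=28 Cedarfen=25 Hollowpine=18 → close Briarlake (overflow 18)
  28÷2 = 14 each, +1 to first 0
Round 3: Cedarfen=39 Hollowpine=32 → close Cedarfen (overflow 31)
  39÷1 = 39 each, +1 to first 0

Closure order: Dunmere, Briarlake, Cedarfen
Last habitat: Hollowpine with 71 animals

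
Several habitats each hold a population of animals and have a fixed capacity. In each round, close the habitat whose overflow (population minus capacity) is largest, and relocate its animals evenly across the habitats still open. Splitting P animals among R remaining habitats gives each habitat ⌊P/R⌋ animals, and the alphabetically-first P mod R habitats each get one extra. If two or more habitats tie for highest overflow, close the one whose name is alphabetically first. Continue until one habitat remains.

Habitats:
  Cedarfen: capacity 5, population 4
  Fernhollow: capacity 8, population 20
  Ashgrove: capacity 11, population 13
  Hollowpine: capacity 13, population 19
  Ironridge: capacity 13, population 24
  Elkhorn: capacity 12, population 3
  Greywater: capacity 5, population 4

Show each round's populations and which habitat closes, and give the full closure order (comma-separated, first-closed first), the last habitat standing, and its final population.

Closure order: Fernhollow, Ironridge, Hollowpine, Ashgrove, Cedarfen, Greywater
Last habitat: Elkhorn with 87 animals

Round 1: Ashgrove=13 Cedarfen=4 Elkhorn=3 Fernhollow=20 Greywater=4 Hollowpine=19 Ironridge=24 → close Fernhollow (overflow 12)
  20÷6 = 3 each, +1 to first 2
Round 2: Ashgrove=17 Cedarfen=8 Elkhorn=6 Greywater=7 Hollowpine=22 Ironridge=27 → close Ironridge (overflow 14)
  27÷5 = 5 each, +1 to first 2
Round 3: Ashgrove=23 Cedarfen=14 Elkhorn=11 Greywater=12 Hollowpine=27 → close Hollowpine (overflow 14)
  27÷4 = 6 each, +1 to first 3
Round 4: Ashgrove=30 Cedarfen=21 Elkhorn=18 Greywater=18 → close Ashgrove (overflow 19)
  30÷3 = 10 each, +1 to first 0
Round 5: Cedarfen=31 Elkhorn=28 Greywater=28 → close Cedarfen (overflow 26)
  31÷2 = 15 each, +1 to first 1
Round 6: Elkhorn=44 Greywater=43 → close Greywater (overflow 38)
  43÷1 = 43 each, +1 to first 0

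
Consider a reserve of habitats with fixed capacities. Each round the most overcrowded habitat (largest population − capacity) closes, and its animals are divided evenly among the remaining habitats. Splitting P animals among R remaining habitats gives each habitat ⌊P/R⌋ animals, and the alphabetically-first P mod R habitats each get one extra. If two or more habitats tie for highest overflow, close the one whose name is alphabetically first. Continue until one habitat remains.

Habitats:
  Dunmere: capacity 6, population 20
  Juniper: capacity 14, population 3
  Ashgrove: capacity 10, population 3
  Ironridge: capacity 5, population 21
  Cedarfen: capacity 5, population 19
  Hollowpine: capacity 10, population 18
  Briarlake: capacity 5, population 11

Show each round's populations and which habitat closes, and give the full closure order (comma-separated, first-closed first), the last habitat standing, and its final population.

Round 1: Ashgrove=3 Briarlake=11 Cedarfen=19 Dunmere=20 Hollowpine=18 Ironridge=21 Juniper=3 → close Ironridge (overflow 16)
  21÷6 = 3 each, +1 to first 3
Round 2: Ashgrove=7 Briarlake=15 Cedarfen=23 Dunmere=23 Hollowpine=21 Juniper=6 → close Cedarfen (overflow 18)
  23÷5 = 4 each, +1 to first 3
Round 3: Ashgrove=12 Briarlake=20 Dunmere=28 Hollowpine=25 Juniper=10 → close Dunmere (overflow 22)
  28÷4 = 7 each, +1 to first 0
Round 4: Ashgrove=19 Briarlake=27 Hollowpine=32 Juniper=17 → close Briarlake (overflow 22)
  27÷3 = 9 each, +1 to first 0
Round 5: Ashgrove=28 Hollowpine=41 Juniper=26 → close Hollowpine (overflow 31)
  41÷2 = 20 each, +1 to first 1
Round 6: Ashgrove=49 Juniper=46 → close Ashgrove (overflow 39)
  49÷1 = 49 each, +1 to first 0

Closure order: Ironridge, Cedarfen, Dunmere, Briarlake, Hollowpine, Ashgrove
Last habitat: Juniper with 95 animals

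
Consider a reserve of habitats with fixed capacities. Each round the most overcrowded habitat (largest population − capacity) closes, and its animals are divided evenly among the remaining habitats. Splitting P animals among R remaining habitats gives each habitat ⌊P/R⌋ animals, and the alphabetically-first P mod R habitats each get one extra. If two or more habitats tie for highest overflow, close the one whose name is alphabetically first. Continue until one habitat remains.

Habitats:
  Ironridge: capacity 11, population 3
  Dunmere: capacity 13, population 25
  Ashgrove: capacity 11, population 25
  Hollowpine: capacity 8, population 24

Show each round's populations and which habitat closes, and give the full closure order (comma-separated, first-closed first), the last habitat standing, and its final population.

Round 1: Ashgrove=25 Dunmere=25 Hollowpine=24 Ironridge=3 → close Hollowpine (overflow 16)
  24÷3 = 8 each, +1 to first 0
Round 2: Ashgrove=33 Dunmere=33 Ironridge=11 → close Ashgrove (overflow 22)
  33÷2 = 16 each, +1 to first 1
Round 3: Dunmere=50 Ironridge=27 → close Dunmere (overflow 37)
  50÷1 = 50 each, +1 to first 0

Closure order: Hollowpine, Ashgrove, Dunmere
Last habitat: Ironridge with 77 animals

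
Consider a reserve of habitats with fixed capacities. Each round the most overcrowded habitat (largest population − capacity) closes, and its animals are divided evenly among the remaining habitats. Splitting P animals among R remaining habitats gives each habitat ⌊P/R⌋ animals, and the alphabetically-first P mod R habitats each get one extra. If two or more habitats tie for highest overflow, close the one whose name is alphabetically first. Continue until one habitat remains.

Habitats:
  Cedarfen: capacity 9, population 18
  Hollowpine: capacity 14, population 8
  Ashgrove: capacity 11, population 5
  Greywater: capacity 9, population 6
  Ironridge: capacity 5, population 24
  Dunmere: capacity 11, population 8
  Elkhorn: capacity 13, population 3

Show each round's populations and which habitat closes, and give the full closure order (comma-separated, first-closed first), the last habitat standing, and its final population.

Round 1: Ashgrove=5 Cedarfen=18 Dunmere=8 Elkhorn=3 Greywater=6 Hollowpine=8 Ironridge=24 → close Ironridge (overflow 19)
  24÷6 = 4 each, +1 to first 0
Round 2: Ashgrove=9 Cedarfen=22 Dunmere=12 Elkhorn=7 Greywater=10 Hollowpine=12 → close Cedarfen (overflow 13)
  22÷5 = 4 each, +1 to first 2
Round 3: Ashgrove=14 Dunmere=17 Elkhorn=11 Greywater=14 Hollowpine=16 → close Dunmere (overflow 6)
  17÷4 = 4 each, +1 to first 1
Round 4: Ashgrove=19 Elkhorn=15 Greywater=18 Hollowpine=20 → close Greywater (overflow 9)
  18÷3 = 6 each, +1 to first 0
Round 5: Ashgrove=25 Elkhorn=21 Hollowpine=26 → close Ashgrove (overflow 14)
  25÷2 = 12 each, +1 to first 1
Round 6: Elkhorn=34 Hollowpine=38 → close Hollowpine (overflow 24)
  38÷1 = 38 each, +1 to first 0

Closure order: Ironridge, Cedarfen, Dunmere, Greywater, Ashgrove, Hollowpine
Last habitat: Elkhorn with 72 animals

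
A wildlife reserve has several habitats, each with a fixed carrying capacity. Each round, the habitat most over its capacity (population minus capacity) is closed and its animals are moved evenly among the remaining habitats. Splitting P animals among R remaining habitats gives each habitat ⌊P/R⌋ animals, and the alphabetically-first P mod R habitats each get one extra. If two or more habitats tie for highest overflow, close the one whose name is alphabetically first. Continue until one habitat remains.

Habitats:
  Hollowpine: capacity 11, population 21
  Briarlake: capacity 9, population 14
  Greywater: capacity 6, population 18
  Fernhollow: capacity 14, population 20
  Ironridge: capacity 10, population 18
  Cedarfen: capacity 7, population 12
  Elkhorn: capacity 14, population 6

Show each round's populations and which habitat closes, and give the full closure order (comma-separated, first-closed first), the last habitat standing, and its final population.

Closure order: Greywater, Hollowpine, Ironridge, Briarlake, Cedarfen, Fernhollow
Last habitat: Elkhorn with 109 animals

Round 1: Briarlake=14 Cedarfen=12 Elkhorn=6 Fernhollow=20 Greywater=18 Hollowpine=21 Ironridge=18 → close Greywater (overflow 12)
  18÷6 = 3 each, +1 to first 0
Round 2: Briarlake=17 Cedarfen=15 Elkhorn=9 Fernhollow=23 Hollowpine=24 Ironridge=21 → close Hollowpine (overflow 13)
  24÷5 = 4 each, +1 to first 4
Round 3: Briarlake=22 Cedarfen=20 Elkhorn=14 Fernhollow=28 Ironridge=25 → close Ironridge (overflow 15)
  25÷4 = 6 each, +1 to first 1
Round 4: Briarlake=29 Cedarfen=26 Elkhorn=20 Fernhollow=34 → close Briarlake (overflow 20)
  29÷3 = 9 each, +1 to first 2
Round 5: Cedarfen=36 Elkhorn=30 Fernhollow=43 → close Cedarfen (overflow 29)
  36÷2 = 18 each, +1 to first 0
Round 6: Elkhorn=48 Fernhollow=61 → close Fernhollow (overflow 47)
  61÷1 = 61 each, +1 to first 0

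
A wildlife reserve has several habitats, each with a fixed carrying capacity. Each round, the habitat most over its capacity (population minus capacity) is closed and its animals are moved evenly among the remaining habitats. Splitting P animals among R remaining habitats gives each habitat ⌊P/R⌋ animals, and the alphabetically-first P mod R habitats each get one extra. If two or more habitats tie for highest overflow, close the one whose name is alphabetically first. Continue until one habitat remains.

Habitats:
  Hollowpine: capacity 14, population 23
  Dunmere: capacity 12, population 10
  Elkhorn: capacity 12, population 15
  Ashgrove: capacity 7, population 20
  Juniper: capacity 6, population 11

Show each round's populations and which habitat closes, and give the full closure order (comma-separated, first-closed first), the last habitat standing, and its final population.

Round 1: Ashgrove=20 Dunmere=10 Elkhorn=15 Hollowpine=23 Juniper=11 → close Ashgrove (overflow 13)
  20÷4 = 5 each, +1 to first 0
Round 2: Dunmere=15 Elkhorn=20 Hollowpine=28 Juniper=16 → close Hollowpine (overflow 14)
  28÷3 = 9 each, +1 to first 1
Round 3: Dunmere=25 Elkhorn=29 Juniper=25 → close Juniper (overflow 19)
  25÷2 = 12 each, +1 to first 1
Round 4: Dunmere=38 Elkhorn=41 → close Elkhorn (overflow 29)
  41÷1 = 41 each, +1 to first 0

Closure order: Ashgrove, Hollowpine, Juniper, Elkhorn
Last habitat: Dunmere with 79 animals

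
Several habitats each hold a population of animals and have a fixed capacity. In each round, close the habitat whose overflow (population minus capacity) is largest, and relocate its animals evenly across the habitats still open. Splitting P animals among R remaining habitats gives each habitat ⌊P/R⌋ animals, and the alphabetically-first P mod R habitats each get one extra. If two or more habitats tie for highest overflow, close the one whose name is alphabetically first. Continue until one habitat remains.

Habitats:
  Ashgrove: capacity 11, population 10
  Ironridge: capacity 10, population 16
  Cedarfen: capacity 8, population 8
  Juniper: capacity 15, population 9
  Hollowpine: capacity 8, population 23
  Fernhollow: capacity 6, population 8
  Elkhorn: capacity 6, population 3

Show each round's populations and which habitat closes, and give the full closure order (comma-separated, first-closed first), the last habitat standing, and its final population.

Closure order: Hollowpine, Ironridge, Fernhollow, Cedarfen, Ashgrove, Elkhorn
Last habitat: Juniper with 77 animals

Round 1: Ashgrove=10 Cedarfen=8 Elkhorn=3 Fernhollow=8 Hollowpine=23 Ironridge=16 Juniper=9 → close Hollowpine (overflow 15)
  23÷6 = 3 each, +1 to first 5
Round 2: Ashgrove=14 Cedarfen=12 Elkhorn=7 Fernhollow=12 Ironridge=20 Juniper=12 → close Ironridge (overflow 10)
  20÷5 = 4 each, +1 to first 0
Round 3: Ashgrove=18 Cedarfen=16 Elkhorn=11 Fernhollow=16 Juniper=16 → close Fernhollow (overflow 10)
  16÷4 = 4 each, +1 to first 0
Round 4: Ashgrove=22 Cedarfen=20 Elkhorn=15 Juniper=20 → close Cedarfen (overflow 12)
  20÷3 = 6 each, +1 to first 2
Round 5: Ashgrove=29 Elkhorn=22 Juniper=26 → close Ashgrove (overflow 18)
  29÷2 = 14 each, +1 to first 1
Round 6: Elkhorn=37 Juniper=40 → close Elkhorn (overflow 31)
  37÷1 = 37 each, +1 to first 0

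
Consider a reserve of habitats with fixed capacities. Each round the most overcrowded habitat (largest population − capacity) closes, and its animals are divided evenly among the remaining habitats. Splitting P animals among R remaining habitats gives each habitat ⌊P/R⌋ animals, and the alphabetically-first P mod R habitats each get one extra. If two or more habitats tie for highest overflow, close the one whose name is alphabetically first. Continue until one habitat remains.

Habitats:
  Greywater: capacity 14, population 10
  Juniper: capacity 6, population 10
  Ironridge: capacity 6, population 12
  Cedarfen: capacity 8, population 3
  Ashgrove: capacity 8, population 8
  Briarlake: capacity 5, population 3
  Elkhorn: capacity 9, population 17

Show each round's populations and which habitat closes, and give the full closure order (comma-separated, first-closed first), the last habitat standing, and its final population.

Round 1: Ashgrove=8 Briarlake=3 Cedarfen=3 Elkhorn=17 Greywater=10 Ironridge=12 Juniper=10 → close Elkhorn (overflow 8)
  17÷6 = 2 each, +1 to first 5
Round 2: Ashgrove=11 Briarlake=6 Cedarfen=6 Greywater=13 Ironridge=15 Juniper=12 → close Ironridge (overflow 9)
  15÷5 = 3 each, +1 to first 0
Round 3: Ashgrove=14 Briarlake=9 Cedarfen=9 Greywater=16 Juniper=15 → close Juniper (overflow 9)
  15÷4 = 3 each, +1 to first 3
Round 4: Ashgrove=18 Briarlake=13 Cedarfen=13 Greywater=19 → close Ashgrove (overflow 10)
  18÷3 = 6 each, +1 to first 0
Round 5: Briarlake=19 Cedarfen=19 Greywater=25 → close Briarlake (overflow 14)
  19÷2 = 9 each, +1 to first 1
Round 6: Cedarfen=29 Greywater=34 → close Cedarfen (overflow 21)
  29÷1 = 29 each, +1 to first 0

Closure order: Elkhorn, Ironridge, Juniper, Ashgrove, Briarlake, Cedarfen
Last habitat: Greywater with 63 animals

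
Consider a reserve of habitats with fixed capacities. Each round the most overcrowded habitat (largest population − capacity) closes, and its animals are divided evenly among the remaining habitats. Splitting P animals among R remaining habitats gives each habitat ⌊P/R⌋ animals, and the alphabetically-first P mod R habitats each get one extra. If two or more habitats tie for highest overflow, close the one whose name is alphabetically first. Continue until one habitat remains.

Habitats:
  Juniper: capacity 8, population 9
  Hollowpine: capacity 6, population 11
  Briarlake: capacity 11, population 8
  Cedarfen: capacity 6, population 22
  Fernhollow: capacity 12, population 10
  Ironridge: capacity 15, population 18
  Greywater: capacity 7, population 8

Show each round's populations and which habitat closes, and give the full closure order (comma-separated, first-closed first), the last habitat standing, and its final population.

Round 1: Briarlake=8 Cedarfen=22 Fernhollow=10 Greywater=8 Hollowpine=11 Ironridge=18 Juniper=9 → close Cedarfen (overflow 16)
  22÷6 = 3 each, +1 to first 4
Round 2: Briarlake=12 Fernhollow=14 Greywater=12 Hollowpine=15 Ironridge=21 Juniper=12 → close Hollowpine (overflow 9)
  15÷5 = 3 each, +1 to first 0
Round 3: Briarlake=15 Fernhollow=17 Greywater=15 Ironridge=24 Juniper=15 → close Ironridge (overflow 9)
  24÷4 = 6 each, +1 to first 0
Round 4: Briarlake=21 Fernhollow=23 Greywater=21 Juniper=21 → close Greywater (overflow 14)
  21÷3 = 7 each, +1 to first 0
Round 5: Briarlake=28 Fernhollow=30 Juniper=28 → close Juniper (overflow 20)
  28÷2 = 14 each, +1 to first 0
Round 6: Briarlake=42 Fernhollow=44 → close Fernhollow (overflow 32)
  44÷1 = 44 each, +1 to first 0

Closure order: Cedarfen, Hollowpine, Ironridge, Greywater, Juniper, Fernhollow
Last habitat: Briarlake with 86 animals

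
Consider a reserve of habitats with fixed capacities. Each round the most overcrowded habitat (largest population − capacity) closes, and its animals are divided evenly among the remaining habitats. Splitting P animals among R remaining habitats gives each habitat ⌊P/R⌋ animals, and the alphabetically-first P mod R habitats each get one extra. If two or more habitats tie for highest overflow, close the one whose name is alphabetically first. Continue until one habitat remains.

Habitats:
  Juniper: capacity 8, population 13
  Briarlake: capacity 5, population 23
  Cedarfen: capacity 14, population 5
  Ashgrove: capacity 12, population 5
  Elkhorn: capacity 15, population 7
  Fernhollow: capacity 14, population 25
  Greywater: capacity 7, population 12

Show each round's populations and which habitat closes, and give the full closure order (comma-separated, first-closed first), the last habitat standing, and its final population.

Closure order: Briarlake, Fernhollow, Greywater, Juniper, Ashgrove, Cedarfen
Last habitat: Elkhorn with 90 animals

Round 1: Ashgrove=5 Briarlake=23 Cedarfen=5 Elkhorn=7 Fernhollow=25 Greywater=12 Juniper=13 → close Briarlake (overflow 18)
  23÷6 = 3 each, +1 to first 5
Round 2: Ashgrove=9 Cedarfen=9 Elkhorn=11 Fernhollow=29 Greywater=16 Juniper=16 → close Fernhollow (overflow 15)
  29÷5 = 5 each, +1 to first 4
Round 3: Ashgrove=15 Cedarfen=15 Elkhorn=17 Greywater=22 Juniper=21 → close Greywater (overflow 15)
  22÷4 = 5 each, +1 to first 2
Round 4: Ashgrove=21 Cedarfen=21 Elkhorn=22 Juniper=26 → close Juniper (overflow 18)
  26÷3 = 8 each, +1 to first 2
Round 5: Ashgrove=30 Cedarfen=30 Elkhorn=30 → close Ashgrove (overflow 18)
  30÷2 = 15 each, +1 to first 0
Round 6: Cedarfen=45 Elkhorn=45 → close Cedarfen (overflow 31)
  45÷1 = 45 each, +1 to first 0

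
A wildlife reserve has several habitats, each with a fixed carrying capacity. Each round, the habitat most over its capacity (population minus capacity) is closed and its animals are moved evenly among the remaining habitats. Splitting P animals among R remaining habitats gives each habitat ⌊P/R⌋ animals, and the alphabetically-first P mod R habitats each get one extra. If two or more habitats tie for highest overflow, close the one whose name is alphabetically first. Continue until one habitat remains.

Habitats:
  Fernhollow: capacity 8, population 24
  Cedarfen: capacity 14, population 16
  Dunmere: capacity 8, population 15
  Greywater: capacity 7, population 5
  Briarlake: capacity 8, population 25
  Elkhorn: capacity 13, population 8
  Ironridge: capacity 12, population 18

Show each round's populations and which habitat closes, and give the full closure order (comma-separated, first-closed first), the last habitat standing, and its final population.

Closure order: Briarlake, Fernhollow, Dunmere, Ironridge, Cedarfen, Greywater
Last habitat: Elkhorn with 111 animals

Round 1: Briarlake=25 Cedarfen=16 Dunmere=15 Elkhorn=8 Fernhollow=24 Greywater=5 Ironridge=18 → close Briarlake (overflow 17)
  25÷6 = 4 each, +1 to first 1
Round 2: Cedarfen=21 Dunmere=19 Elkhorn=12 Fernhollow=28 Greywater=9 Ironridge=22 → close Fernhollow (overflow 20)
  28÷5 = 5 each, +1 to first 3
Round 3: Cedarfen=27 Dunmere=25 Elkhorn=18 Greywater=14 Ironridge=27 → close Dunmere (overflow 17)
  25÷4 = 6 each, +1 to first 1
Round 4: Cedarfen=34 Elkhorn=24 Greywater=20 Ironridge=33 → close Ironridge (overflow 21)
  33÷3 = 11 each, +1 to first 0
Round 5: Cedarfen=45 Elkhorn=35 Greywater=31 → close Cedarfen (overflow 31)
  45÷2 = 22 each, +1 to first 1
Round 6: Elkhorn=58 Greywater=53 → close Greywater (overflow 46)
  53÷1 = 53 each, +1 to first 0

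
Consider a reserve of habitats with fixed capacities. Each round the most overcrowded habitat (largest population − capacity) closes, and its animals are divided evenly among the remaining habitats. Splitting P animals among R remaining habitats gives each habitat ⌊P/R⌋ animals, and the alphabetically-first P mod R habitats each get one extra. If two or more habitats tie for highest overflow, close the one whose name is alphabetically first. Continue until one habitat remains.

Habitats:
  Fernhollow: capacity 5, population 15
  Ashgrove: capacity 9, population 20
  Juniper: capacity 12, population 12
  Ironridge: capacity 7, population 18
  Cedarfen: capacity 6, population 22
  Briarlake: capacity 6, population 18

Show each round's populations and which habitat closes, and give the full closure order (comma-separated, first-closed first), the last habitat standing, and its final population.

Closure order: Cedarfen, Briarlake, Ashgrove, Fernhollow, Ironridge
Last habitat: Juniper with 105 animals

Round 1: Ashgrove=20 Briarlake=18 Cedarfen=22 Fernhollow=15 Ironridge=18 Juniper=12 → close Cedarfen (overflow 16)
  22÷5 = 4 each, +1 to first 2
Round 2: Ashgrove=25 Briarlake=23 Fernhollow=19 Ironridge=22 Juniper=16 → close Briarlake (overflow 17)
  23÷4 = 5 each, +1 to first 3
Round 3: Ashgrove=31 Fernhollow=25 Ironridge=28 Juniper=21 → close Ashgrove (overflow 22)
  31÷3 = 10 each, +1 to first 1
Round 4: Fernhollow=36 Ironridge=38 Juniper=31 → close Fernhollow (overflow 31)
  36÷2 = 18 each, +1 to first 0
Round 5: Ironridge=56 Juniper=49 → close Ironridge (overflow 49)
  56÷1 = 56 each, +1 to first 0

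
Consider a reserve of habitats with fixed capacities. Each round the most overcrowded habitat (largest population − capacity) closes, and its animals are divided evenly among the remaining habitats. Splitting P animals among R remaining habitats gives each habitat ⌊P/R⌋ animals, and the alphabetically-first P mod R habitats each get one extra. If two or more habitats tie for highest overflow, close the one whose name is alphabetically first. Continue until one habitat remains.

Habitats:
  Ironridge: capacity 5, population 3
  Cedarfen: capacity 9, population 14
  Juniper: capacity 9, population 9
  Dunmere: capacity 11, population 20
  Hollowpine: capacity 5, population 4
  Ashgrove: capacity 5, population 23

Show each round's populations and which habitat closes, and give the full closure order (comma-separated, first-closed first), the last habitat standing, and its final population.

Closure order: Ashgrove, Dunmere, Cedarfen, Hollowpine, Juniper
Last habitat: Ironridge with 73 animals

Round 1: Ashgrove=23 Cedarfen=14 Dunmere=20 Hollowpine=4 Ironridge=3 Juniper=9 → close Ashgrove (overflow 18)
  23÷5 = 4 each, +1 to first 3
Round 2: Cedarfen=19 Dunmere=25 Hollowpine=9 Ironridge=7 Juniper=13 → close Dunmere (overflow 14)
  25÷4 = 6 each, +1 to first 1
Round 3: Cedarfen=26 Hollowpine=15 Ironridge=13 Juniper=19 → close Cedarfen (overflow 17)
  26÷3 = 8 each, +1 to first 2
Round 4: Hollowpine=24 Ironridge=22 Juniper=27 → close Hollowpine (overflow 19)
  24÷2 = 12 each, +1 to first 0
Round 5: Ironridge=34 Juniper=39 → close Juniper (overflow 30)
  39÷1 = 39 each, +1 to first 0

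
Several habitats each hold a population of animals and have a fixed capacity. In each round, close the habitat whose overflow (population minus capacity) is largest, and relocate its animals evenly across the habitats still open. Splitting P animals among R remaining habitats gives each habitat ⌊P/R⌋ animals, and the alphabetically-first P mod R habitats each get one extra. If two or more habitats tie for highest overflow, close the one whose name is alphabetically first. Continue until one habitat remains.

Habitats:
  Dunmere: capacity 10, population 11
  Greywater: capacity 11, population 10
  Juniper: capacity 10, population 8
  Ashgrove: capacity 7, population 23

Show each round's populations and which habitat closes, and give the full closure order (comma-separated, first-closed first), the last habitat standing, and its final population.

Closure order: Ashgrove, Dunmere, Greywater
Last habitat: Juniper with 52 animals

Round 1: Ashgrove=23 Dunmere=11 Greywater=10 Juniper=8 → close Ashgrove (overflow 16)
  23÷3 = 7 each, +1 to first 2
Round 2: Dunmere=19 Greywater=18 Juniper=15 → close Dunmere (overflow 9)
  19÷2 = 9 each, +1 to first 1
Round 3: Greywater=28 Juniper=24 → close Greywater (overflow 17)
  28÷1 = 28 each, +1 to first 0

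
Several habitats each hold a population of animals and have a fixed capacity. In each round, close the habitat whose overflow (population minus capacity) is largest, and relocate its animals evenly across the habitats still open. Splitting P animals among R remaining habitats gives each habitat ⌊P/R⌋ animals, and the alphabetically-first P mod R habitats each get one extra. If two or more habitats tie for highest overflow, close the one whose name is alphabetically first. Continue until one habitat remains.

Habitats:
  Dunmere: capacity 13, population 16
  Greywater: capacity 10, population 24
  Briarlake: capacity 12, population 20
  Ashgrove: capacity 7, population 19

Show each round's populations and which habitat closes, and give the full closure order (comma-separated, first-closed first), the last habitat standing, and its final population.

Round 1: Ashgrove=19 Briarlake=20 Dunmere=16 Greywater=24 → close Greywater (overflow 14)
  24÷3 = 8 each, +1 to first 0
Round 2: Ashgrove=27 Briarlake=28 Dunmere=24 → close Ashgrove (overflow 20)
  27÷2 = 13 each, +1 to first 1
Round 3: Briarlake=42 Dunmere=37 → close Briarlake (overflow 30)
  42÷1 = 42 each, +1 to first 0

Closure order: Greywater, Ashgrove, Briarlake
Last habitat: Dunmere with 79 animals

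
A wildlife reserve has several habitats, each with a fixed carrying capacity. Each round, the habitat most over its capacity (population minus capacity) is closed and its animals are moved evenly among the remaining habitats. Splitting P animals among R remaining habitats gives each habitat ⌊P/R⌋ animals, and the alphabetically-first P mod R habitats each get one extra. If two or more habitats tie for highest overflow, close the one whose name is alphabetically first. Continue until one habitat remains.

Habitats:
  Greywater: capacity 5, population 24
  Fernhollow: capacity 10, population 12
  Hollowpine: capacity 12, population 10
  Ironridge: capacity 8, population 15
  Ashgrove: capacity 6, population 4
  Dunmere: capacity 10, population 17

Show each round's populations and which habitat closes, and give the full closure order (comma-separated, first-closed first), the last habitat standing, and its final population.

Closure order: Greywater, Dunmere, Ironridge, Fernhollow, Ashgrove
Last habitat: Hollowpine with 82 animals

Round 1: Ashgrove=4 Dunmere=17 Fernhollow=12 Greywater=24 Hollowpine=10 Ironridge=15 → close Greywater (overflow 19)
  24÷5 = 4 each, +1 to first 4
Round 2: Ashgrove=9 Dunmere=22 Fernhollow=17 Hollowpine=15 Ironridge=19 → close Dunmere (overflow 12)
  22÷4 = 5 each, +1 to first 2
Round 3: Ashgrove=15 Fernhollow=23 Hollowpine=20 Ironridge=24 → close Ironridge (overflow 16)
  24÷3 = 8 each, +1 to first 0
Round 4: Ashgrove=23 Fernhollow=31 Hollowpine=28 → close Fernhollow (overflow 21)
  31÷2 = 15 each, +1 to first 1
Round 5: Ashgrove=39 Hollowpine=43 → close Ashgrove (overflow 33)
  39÷1 = 39 each, +1 to first 0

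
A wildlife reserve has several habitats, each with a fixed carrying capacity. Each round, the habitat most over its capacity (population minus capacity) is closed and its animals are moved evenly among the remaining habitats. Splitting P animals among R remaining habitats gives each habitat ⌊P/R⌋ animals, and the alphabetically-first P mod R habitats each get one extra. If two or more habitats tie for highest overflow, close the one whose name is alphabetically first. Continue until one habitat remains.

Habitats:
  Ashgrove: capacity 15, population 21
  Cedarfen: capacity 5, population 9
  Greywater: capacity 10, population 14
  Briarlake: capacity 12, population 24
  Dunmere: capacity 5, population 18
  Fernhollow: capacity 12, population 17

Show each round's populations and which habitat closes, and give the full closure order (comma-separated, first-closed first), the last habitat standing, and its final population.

Closure order: Dunmere, Briarlake, Ashgrove, Cedarfen, Fernhollow
Last habitat: Greywater with 103 animals

Round 1: Ashgrove=21 Briarlake=24 Cedarfen=9 Dunmere=18 Fernhollow=17 Greywater=14 → close Dunmere (overflow 13)
  18÷5 = 3 each, +1 to first 3
Round 2: Ashgrove=25 Briarlake=28 Cedarfen=13 Fernhollow=20 Greywater=17 → close Briarlake (overflow 16)
  28÷4 = 7 each, +1 to first 0
Round 3: Ashgrove=32 Cedarfen=20 Fernhollow=27 Greywater=24 → close Ashgrove (overflow 17)
  32÷3 = 10 each, +1 to first 2
Round 4: Cedarfen=31 Fernhollow=38 Greywater=34 → close Cedarfen (overflow 26)
  31÷2 = 15 each, +1 to first 1
Round 5: Fernhollow=54 Greywater=49 → close Fernhollow (overflow 42)
  54÷1 = 54 each, +1 to first 0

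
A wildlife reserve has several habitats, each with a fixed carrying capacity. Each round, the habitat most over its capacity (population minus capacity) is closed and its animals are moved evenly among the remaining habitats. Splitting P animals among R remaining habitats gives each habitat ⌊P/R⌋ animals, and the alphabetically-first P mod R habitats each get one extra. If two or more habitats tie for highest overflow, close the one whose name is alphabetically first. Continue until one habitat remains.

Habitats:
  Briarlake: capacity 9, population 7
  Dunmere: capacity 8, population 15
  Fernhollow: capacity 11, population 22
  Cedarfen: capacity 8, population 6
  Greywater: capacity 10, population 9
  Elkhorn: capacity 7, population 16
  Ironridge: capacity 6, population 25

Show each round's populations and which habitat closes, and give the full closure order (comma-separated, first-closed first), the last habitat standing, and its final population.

Round 1: Briarlake=7 Cedarfen=6 Dunmere=15 Elkhorn=16 Fernhollow=22 Greywater=9 Ironridge=25 → close Ironridge (overflow 19)
  25÷6 = 4 each, +1 to first 1
Round 2: Briarlake=12 Cedarfen=10 Dunmere=19 Elkhorn=20 Fernhollow=26 Greywater=13 → close Fernhollow (overflow 15)
  26÷5 = 5 each, +1 to first 1
Round 3: Briarlake=18 Cedarfen=15 Dunmere=24 Elkhorn=25 Greywater=18 → close Elkhorn (overflow 18)
  25÷4 = 6 each, +1 to first 1
Round 4: Briarlake=25 Cedarfen=21 Dunmere=30 Greywater=24 → close Dunmere (overflow 22)
  30÷3 = 10 each, +1 to first 0
Round 5: Briarlake=35 Cedarfen=31 Greywater=34 → close Briarlake (overflow 26)
  35÷2 = 17 each, +1 to first 1
Round 6: Cedarfen=49 Greywater=51 → close Cedarfen (overflow 41)
  49÷1 = 49 each, +1 to first 0

Closure order: Ironridge, Fernhollow, Elkhorn, Dunmere, Briarlake, Cedarfen
Last habitat: Greywater with 100 animals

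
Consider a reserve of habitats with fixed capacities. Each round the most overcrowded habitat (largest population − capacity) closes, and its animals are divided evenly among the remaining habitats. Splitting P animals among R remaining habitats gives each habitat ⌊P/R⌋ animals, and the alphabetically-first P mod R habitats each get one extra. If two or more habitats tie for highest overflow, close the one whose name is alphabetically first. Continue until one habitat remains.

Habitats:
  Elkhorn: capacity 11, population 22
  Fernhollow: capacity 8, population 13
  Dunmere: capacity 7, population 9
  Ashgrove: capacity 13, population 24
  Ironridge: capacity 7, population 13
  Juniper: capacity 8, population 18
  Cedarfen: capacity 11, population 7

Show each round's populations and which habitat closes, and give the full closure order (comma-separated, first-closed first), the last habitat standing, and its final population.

Closure order: Ashgrove, Elkhorn, Juniper, Fernhollow, Ironridge, Dunmere
Last habitat: Cedarfen with 106 animals

Round 1: Ashgrove=24 Cedarfen=7 Dunmere=9 Elkhorn=22 Fernhollow=13 Ironridge=13 Juniper=18 → close Ashgrove (overflow 11)
  24÷6 = 4 each, +1 to first 0
Round 2: Cedarfen=11 Dunmere=13 Elkhorn=26 Fernhollow=17 Ironridge=17 Juniper=22 → close Elkhorn (overflow 15)
  26÷5 = 5 each, +1 to first 1
Round 3: Cedarfen=17 Dunmere=18 Fernhollow=22 Ironridge=22 Juniper=27 → close Juniper (overflow 19)
  27÷4 = 6 each, +1 to first 3
Round 4: Cedarfen=24 Dunmere=25 Fernhollow=29 Ironridge=28 → close Fernhollow (overflow 21)
  29÷3 = 9 each, +1 to first 2
Round 5: Cedarfen=34 Dunmere=35 Ironridge=37 → close Ironridge (overflow 30)
  37÷2 = 18 each, +1 to first 1
Round 6: Cedarfen=53 Dunmere=53 → close Dunmere (overflow 46)
  53÷1 = 53 each, +1 to first 0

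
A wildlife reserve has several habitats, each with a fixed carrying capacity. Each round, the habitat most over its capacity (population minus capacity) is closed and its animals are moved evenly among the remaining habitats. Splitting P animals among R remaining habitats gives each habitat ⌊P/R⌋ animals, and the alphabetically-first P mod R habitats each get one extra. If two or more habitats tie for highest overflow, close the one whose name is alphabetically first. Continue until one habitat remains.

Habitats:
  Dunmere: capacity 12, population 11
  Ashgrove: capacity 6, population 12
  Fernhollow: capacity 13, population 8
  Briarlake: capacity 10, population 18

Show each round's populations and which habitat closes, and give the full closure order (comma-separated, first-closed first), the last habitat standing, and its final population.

Closure order: Briarlake, Ashgrove, Dunmere
Last habitat: Fernhollow with 49 animals

Round 1: Ashgrove=12 Briarlake=18 Dunmere=11 Fernhollow=8 → close Briarlake (overflow 8)
  18÷3 = 6 each, +1 to first 0
Round 2: Ashgrove=18 Dunmere=17 Fernhollow=14 → close Ashgrove (overflow 12)
  18÷2 = 9 each, +1 to first 0
Round 3: Dunmere=26 Fernhollow=23 → close Dunmere (overflow 14)
  26÷1 = 26 each, +1 to first 0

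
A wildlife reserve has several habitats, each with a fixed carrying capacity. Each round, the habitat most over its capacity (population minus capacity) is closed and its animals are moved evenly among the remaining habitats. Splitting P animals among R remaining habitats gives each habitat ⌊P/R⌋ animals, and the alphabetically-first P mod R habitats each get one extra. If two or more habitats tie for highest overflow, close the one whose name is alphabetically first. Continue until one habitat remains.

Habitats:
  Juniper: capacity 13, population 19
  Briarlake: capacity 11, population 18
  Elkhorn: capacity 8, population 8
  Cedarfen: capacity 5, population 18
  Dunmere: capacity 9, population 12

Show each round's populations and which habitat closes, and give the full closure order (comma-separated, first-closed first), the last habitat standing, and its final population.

Closure order: Cedarfen, Briarlake, Juniper, Dunmere
Last habitat: Elkhorn with 75 animals

Round 1: Briarlake=18 Cedarfen=18 Dunmere=12 Elkhorn=8 Juniper=19 → close Cedarfen (overflow 13)
  18÷4 = 4 each, +1 to first 2
Round 2: Briarlake=23 Dunmere=17 Elkhorn=12 Juniper=23 → close Briarlake (overflow 12)
  23÷3 = 7 each, +1 to first 2
Round 3: Dunmere=25 Elkhorn=20 Juniper=30 → close Juniper (overflow 17)
  30÷2 = 15 each, +1 to first 0
Round 4: Dunmere=40 Elkhorn=35 → close Dunmere (overflow 31)
  40÷1 = 40 each, +1 to first 0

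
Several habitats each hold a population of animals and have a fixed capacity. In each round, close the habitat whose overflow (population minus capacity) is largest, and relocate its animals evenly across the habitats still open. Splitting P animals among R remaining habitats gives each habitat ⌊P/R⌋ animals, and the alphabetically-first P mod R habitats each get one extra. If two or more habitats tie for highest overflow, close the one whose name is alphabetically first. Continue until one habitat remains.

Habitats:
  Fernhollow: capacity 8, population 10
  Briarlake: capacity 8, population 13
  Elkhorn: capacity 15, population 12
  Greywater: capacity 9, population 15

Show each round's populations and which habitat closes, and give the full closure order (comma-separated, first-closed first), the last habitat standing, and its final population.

Round 1: Briarlake=13 Elkhorn=12 Fernhollow=10 Greywater=15 → close Greywater (overflow 6)
  15÷3 = 5 each, +1 to first 0
Round 2: Briarlake=18 Elkhorn=17 Fernhollow=15 → close Briarlake (overflow 10)
  18÷2 = 9 each, +1 to first 0
Round 3: Elkhorn=26 Fernhollow=24 → close Fernhollow (overflow 16)
  24÷1 = 24 each, +1 to first 0

Closure order: Greywater, Briarlake, Fernhollow
Last habitat: Elkhorn with 50 animals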